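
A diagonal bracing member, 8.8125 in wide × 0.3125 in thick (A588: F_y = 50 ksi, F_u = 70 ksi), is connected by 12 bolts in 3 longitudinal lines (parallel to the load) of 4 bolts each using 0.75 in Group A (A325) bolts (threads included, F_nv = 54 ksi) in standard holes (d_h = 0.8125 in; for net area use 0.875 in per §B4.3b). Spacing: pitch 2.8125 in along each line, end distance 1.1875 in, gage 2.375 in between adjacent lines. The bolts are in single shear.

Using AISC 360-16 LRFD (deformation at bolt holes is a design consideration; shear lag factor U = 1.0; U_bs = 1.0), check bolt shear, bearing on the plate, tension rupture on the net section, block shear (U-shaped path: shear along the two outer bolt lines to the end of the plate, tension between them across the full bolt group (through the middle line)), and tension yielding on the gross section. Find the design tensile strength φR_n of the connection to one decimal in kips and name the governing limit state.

101.5 kips (net-section rupture governs)

Bolt shear: A_b = π(0.75)²/4 = 0.44179 in². φR_n = 0.75 × 54 × 0.44179 × 12 × 1 = 214.7 kips.
Bearing (0.3125 in plate, F_u = 70 ksi): end bolts L_c = 1.1875 − 0.8125/2 = 0.78125, R_n = min(1.2×0.78125×0.3125×70, 2.4×0.75×0.3125×70) = 20.508 kips/bolt; interior L_c = 2.8125 − 0.8125 = 2, R_n = 39.375 kips/bolt. φR_n = 0.75 × (3×20.508 + 9×39.375) = 311.9 kips.
Tension rupture (net): A_n = (8.8125 − 3×0.875)×0.3125 = 1.9336 in² (U = 1.0, A_e = A_n). φR_n = 0.75 × 70 × 1.9336 = 101.5 kips.
Block shear: shear path 2×[1.1875+3×2.8125] = 2×9.625 in, A_gv = 6.0156, A_nv = 2×(9.625 − 3.5×0.875)×0.3125 = 4.1016 in²; tension across gage: (4.75 − 2×0.875)×0.3125 = 0.9375 in². R_n = min(0.6×70×4.1016, 0.6×50×6.0156) + 1.0×70×0.9375 = min(172.27, 180.47) + 65.625 = 237.9 kips. φR_n = 0.75 × 237.9 = 178.4 kips.
Tension yield (gross): A_g = 8.8125×0.3125 = 2.7539 in². φR_n = 0.90 × 50 × 2.7539 = 123.9 kips.
Governing: min(214.7, 311.9, 101.5, 178.4, 123.9) = 101.5 kips → net-section rupture.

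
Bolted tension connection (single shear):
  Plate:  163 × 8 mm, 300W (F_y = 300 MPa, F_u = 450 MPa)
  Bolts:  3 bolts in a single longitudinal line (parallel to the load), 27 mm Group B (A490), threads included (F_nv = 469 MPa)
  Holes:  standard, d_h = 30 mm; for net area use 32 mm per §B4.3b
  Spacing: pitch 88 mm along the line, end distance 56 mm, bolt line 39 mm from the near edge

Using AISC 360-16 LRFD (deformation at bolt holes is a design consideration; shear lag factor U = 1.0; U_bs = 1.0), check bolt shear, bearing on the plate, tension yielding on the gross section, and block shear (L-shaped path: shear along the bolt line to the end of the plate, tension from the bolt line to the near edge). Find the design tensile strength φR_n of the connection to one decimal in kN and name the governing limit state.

308.3 kN (block shear governs)

Bolt shear: A_b = π(27)²/4 = 572.56 mm². φR_n = 0.75 × 469 × 572.56 × 3 × 1 = 604.2 kN.
Bearing (8 mm plate, F_u = 450 MPa): end bolts L_c = 56 − 30/2 = 41, R_n = min(1.2×41×8×450, 2.4×27×8×450) = 177.12 kN/bolt; interior L_c = 88 − 30 = 58, R_n = 233.28 kN/bolt. φR_n = 0.75 × (1×177.12 + 2×233.28) = 482.8 kN.
Tension yield (gross): A_g = 163×8 = 1304 mm². φR_n = 0.90 × 300 × 1304 = 352.1 kN.
Block shear: shear path 1×[56+2×88] = 1×232 mm, A_gv = 1856, A_nv = 1×(232 − 2.5×32)×8 = 1216 mm²; tension to near edge: (39 − 0.5×32)×8 = 184 mm². R_n = min(0.6×450×1216, 0.6×300×1856) + 1.0×450×184 = min(328.32, 334.08) + 82.8 = 411.12 kN. φR_n = 0.75 × 411.12 = 308.3 kN.
Governing: min(604.2, 482.8, 352.1, 308.3) = 308.3 kN → block shear.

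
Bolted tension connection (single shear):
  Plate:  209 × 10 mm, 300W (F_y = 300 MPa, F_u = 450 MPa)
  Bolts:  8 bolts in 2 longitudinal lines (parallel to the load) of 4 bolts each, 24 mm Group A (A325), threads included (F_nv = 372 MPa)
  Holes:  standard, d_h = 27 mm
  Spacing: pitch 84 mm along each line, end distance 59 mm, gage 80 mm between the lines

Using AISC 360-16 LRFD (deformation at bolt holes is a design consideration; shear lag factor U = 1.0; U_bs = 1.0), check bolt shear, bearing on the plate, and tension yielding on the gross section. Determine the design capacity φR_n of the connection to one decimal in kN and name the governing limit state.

564.3 kN (gross-section yield governs)

Bolt shear: A_b = π(24)²/4 = 452.39 mm². φR_n = 0.75 × 372 × 452.39 × 8 × 1 = 1009.7 kN.
Bearing (10 mm plate, F_u = 450 MPa): end bolts L_c = 59 − 27/2 = 45.5, R_n = min(1.2×45.5×10×450, 2.4×24×10×450) = 245.7 kN/bolt; interior L_c = 84 − 27 = 57, R_n = 259.2 kN/bolt. φR_n = 0.75 × (2×245.7 + 6×259.2) = 1535.0 kN.
Tension yield (gross): A_g = 209×10 = 2090 mm². φR_n = 0.90 × 300 × 2090 = 564.3 kN.
Governing: min(1009.7, 1535.0, 564.3) = 564.3 kN → gross-section yield.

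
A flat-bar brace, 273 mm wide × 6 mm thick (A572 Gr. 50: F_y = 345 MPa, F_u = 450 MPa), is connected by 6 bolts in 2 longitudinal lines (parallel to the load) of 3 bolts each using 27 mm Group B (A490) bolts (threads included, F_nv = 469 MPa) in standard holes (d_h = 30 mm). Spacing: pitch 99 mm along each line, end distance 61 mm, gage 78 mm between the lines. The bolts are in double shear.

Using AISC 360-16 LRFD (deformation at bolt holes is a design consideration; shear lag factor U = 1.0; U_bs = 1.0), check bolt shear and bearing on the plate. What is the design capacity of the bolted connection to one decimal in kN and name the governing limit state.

Bolt shear: A_b = π(27)²/4 = 572.56 mm². φR_n = 0.75 × 469 × 572.56 × 6 × 2 = 2416.8 kN.
Bearing (6 mm plate, F_u = 450 MPa): end bolts L_c = 61 − 30/2 = 46, R_n = min(1.2×46×6×450, 2.4×27×6×450) = 149.04 kN/bolt; interior L_c = 99 − 30 = 69, R_n = 174.96 kN/bolt. φR_n = 0.75 × (2×149.04 + 4×174.96) = 748.4 kN.
Governing: min(2416.8, 748.4) = 748.4 kN → bearing.

748.4 kN (bearing governs)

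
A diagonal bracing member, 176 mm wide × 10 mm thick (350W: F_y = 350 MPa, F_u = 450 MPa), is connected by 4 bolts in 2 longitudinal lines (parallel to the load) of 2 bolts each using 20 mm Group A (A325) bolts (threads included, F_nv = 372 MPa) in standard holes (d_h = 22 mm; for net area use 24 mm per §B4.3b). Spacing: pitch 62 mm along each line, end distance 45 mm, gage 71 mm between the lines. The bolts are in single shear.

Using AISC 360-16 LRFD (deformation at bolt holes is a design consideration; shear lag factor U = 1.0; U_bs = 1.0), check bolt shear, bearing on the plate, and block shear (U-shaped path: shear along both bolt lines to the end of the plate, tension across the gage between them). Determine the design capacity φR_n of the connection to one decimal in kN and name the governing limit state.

Bolt shear: A_b = π(20)²/4 = 314.16 mm². φR_n = 0.75 × 372 × 314.16 × 4 × 1 = 350.6 kN.
Bearing (10 mm plate, F_u = 450 MPa): end bolts L_c = 45 − 22/2 = 34, R_n = min(1.2×34×10×450, 2.4×20×10×450) = 183.6 kN/bolt; interior L_c = 62 − 22 = 40, R_n = 216 kN/bolt. φR_n = 0.75 × (2×183.6 + 2×216) = 599.4 kN.
Block shear: shear path 2×[45+1×62] = 2×107 mm, A_gv = 2140, A_nv = 2×(107 − 1.5×24)×10 = 1420 mm²; tension across gage: (71 − 1×24)×10 = 470 mm². R_n = min(0.6×450×1420, 0.6×350×2140) + 1.0×450×470 = min(383.4, 449.4) + 211.5 = 594.9 kN. φR_n = 0.75 × 594.9 = 446.2 kN.
Governing: min(350.6, 599.4, 446.2) = 350.6 kN → bolt shear.

350.6 kN (bolt shear governs)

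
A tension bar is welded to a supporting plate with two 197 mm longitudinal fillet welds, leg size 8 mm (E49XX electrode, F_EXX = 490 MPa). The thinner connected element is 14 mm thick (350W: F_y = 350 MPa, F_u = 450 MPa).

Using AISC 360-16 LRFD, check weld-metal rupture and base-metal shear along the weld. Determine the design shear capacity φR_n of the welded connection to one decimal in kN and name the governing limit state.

Weld metal: throat = 0.707×8 = 5.656 mm, L = 2×197 = 394 mm. φR_n = 0.75 × 0.6 × 490 × 5.656 × 394 = 491.4 kN.
Base metal shear (14 mm plate): yield φR_n = 1.0×0.6×350×14×394 = 1158.4 kN; rupture φR_n = 0.75×0.6×450×14×394 = 1117.0 kN; take 1117.0 kN (rupture).
Governing: min(491.4, 1117.0) = 491.4 kN → weld metal.

491.4 kN (weld metal governs)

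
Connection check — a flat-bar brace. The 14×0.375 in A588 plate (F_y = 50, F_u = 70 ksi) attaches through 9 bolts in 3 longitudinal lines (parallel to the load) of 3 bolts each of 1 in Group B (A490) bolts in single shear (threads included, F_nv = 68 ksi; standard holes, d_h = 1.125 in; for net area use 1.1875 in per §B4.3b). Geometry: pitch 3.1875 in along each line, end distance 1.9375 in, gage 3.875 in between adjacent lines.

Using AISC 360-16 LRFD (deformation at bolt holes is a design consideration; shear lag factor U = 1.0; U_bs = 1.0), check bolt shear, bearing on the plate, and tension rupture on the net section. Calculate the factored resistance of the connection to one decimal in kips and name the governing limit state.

205.5 kips (net-section rupture governs)

Bolt shear: A_b = π(1)²/4 = 0.7854 in². φR_n = 0.75 × 68 × 0.7854 × 9 × 1 = 360.5 kips.
Bearing (0.375 in plate, F_u = 70 ksi): end bolts L_c = 1.9375 − 1.125/2 = 1.375, R_n = min(1.2×1.375×0.375×70, 2.4×1×0.375×70) = 43.313 kips/bolt; interior L_c = 3.1875 − 1.125 = 2.0625, R_n = 63 kips/bolt. φR_n = 0.75 × (3×43.313 + 6×63) = 381.0 kips.
Tension rupture (net): A_n = (14 − 3×1.1875)×0.375 = 3.9141 in² (U = 1.0, A_e = A_n). φR_n = 0.75 × 70 × 3.9141 = 205.5 kips.
Governing: min(360.5, 381.0, 205.5) = 205.5 kips → net-section rupture.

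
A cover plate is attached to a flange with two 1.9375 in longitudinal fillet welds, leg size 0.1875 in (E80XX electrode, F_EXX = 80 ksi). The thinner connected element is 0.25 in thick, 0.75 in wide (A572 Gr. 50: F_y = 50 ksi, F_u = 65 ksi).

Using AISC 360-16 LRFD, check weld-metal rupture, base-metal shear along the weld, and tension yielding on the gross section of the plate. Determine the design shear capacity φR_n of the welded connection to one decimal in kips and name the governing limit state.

8.4 kips (gross-section yield governs)

Weld metal: throat = 0.707×0.1875 = 0.13256 in, L = 2×1.9375 = 3.875 in. φR_n = 0.75 × 0.6 × 80 × 0.13256 × 3.875 = 18.5 kips.
Base metal shear (0.25 in plate): yield φR_n = 1.0×0.6×50×0.25×3.875 = 29.1 kips; rupture φR_n = 0.75×0.6×65×0.25×3.875 = 28.3 kips; take 28.3 kips (rupture).
Tension yield (gross): A_g = 0.75×0.25 = 0.1875 in². φR_n = 0.90 × 50 × 0.1875 = 8.4 kips.
Governing: min(18.5, 28.3, 8.4) = 8.4 kips → gross-section yield.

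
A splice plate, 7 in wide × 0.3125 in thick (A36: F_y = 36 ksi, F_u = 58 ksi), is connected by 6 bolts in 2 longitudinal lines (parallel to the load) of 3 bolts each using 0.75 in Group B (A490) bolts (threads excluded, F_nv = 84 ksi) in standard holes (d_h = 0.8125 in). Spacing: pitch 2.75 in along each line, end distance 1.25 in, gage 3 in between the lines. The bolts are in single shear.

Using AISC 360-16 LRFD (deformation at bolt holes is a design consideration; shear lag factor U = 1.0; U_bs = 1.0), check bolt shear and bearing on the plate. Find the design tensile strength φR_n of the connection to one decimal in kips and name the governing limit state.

125.4 kips (bearing governs)

Bolt shear: A_b = π(0.75)²/4 = 0.44179 in². φR_n = 0.75 × 84 × 0.44179 × 6 × 1 = 167.0 kips.
Bearing (0.3125 in plate, F_u = 58 ksi): end bolts L_c = 1.25 − 0.8125/2 = 0.84375, R_n = min(1.2×0.84375×0.3125×58, 2.4×0.75×0.3125×58) = 18.352 kips/bolt; interior L_c = 2.75 − 0.8125 = 1.9375, R_n = 32.625 kips/bolt. φR_n = 0.75 × (2×18.352 + 4×32.625) = 125.4 kips.
Governing: min(167.0, 125.4) = 125.4 kips → bearing.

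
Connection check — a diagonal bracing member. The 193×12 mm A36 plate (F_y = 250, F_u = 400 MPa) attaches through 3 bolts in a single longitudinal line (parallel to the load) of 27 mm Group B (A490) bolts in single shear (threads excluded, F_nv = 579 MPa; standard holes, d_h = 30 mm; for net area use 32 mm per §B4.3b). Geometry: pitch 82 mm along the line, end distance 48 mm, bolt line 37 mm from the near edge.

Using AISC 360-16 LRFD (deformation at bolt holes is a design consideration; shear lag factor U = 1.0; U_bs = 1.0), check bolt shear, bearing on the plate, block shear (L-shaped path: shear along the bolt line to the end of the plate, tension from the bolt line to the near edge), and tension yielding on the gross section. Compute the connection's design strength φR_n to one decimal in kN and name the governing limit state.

360.7 kN (block shear governs)

Bolt shear: A_b = π(27)²/4 = 572.56 mm². φR_n = 0.75 × 579 × 572.56 × 3 × 1 = 745.9 kN.
Bearing (12 mm plate, F_u = 400 MPa): end bolts L_c = 48 − 30/2 = 33, R_n = min(1.2×33×12×400, 2.4×27×12×400) = 190.08 kN/bolt; interior L_c = 82 − 30 = 52, R_n = 299.52 kN/bolt. φR_n = 0.75 × (1×190.08 + 2×299.52) = 591.8 kN.
Block shear: shear path 1×[48+2×82] = 1×212 mm, A_gv = 2544, A_nv = 1×(212 − 2.5×32)×12 = 1584 mm²; tension to near edge: (37 − 0.5×32)×12 = 252 mm². R_n = min(0.6×400×1584, 0.6×250×2544) + 1.0×400×252 = min(380.16, 381.6) + 100.8 = 480.96 kN. φR_n = 0.75 × 480.96 = 360.7 kN.
Tension yield (gross): A_g = 193×12 = 2316 mm². φR_n = 0.90 × 250 × 2316 = 521.1 kN.
Governing: min(745.9, 591.8, 360.7, 521.1) = 360.7 kN → block shear.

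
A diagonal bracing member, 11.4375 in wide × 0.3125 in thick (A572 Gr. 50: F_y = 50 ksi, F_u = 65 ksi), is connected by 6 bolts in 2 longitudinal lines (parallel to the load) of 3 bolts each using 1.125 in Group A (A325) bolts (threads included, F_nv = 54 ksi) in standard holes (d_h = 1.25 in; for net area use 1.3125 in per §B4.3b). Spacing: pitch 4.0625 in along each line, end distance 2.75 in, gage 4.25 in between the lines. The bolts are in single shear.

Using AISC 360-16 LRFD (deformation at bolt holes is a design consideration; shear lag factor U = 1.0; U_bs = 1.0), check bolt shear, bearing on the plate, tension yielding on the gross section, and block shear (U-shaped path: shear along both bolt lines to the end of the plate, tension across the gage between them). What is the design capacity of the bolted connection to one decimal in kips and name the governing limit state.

Bolt shear: A_b = π(1.125)²/4 = 0.99402 in². φR_n = 0.75 × 54 × 0.99402 × 6 × 1 = 241.5 kips.
Bearing (0.3125 in plate, F_u = 65 ksi): end bolts L_c = 2.75 − 1.25/2 = 2.125, R_n = min(1.2×2.125×0.3125×65, 2.4×1.125×0.3125×65) = 51.797 kips/bolt; interior L_c = 4.0625 − 1.25 = 2.8125, R_n = 54.844 kips/bolt. φR_n = 0.75 × (2×51.797 + 4×54.844) = 242.2 kips.
Tension yield (gross): A_g = 11.4375×0.3125 = 3.5742 in². φR_n = 0.90 × 50 × 3.5742 = 160.8 kips.
Block shear: shear path 2×[2.75+2×4.0625] = 2×10.875 in, A_gv = 6.7969, A_nv = 2×(10.875 − 2.5×1.3125)×0.3125 = 4.7461 in²; tension across gage: (4.25 − 1×1.3125)×0.3125 = 0.91797 in². R_n = min(0.6×65×4.7461, 0.6×50×6.7969) + 1.0×65×0.91797 = min(185.1, 203.91) + 59.668 = 244.77 kips. φR_n = 0.75 × 244.77 = 183.6 kips.
Governing: min(241.5, 242.2, 160.8, 183.6) = 160.8 kips → gross-section yield.

160.8 kips (gross-section yield governs)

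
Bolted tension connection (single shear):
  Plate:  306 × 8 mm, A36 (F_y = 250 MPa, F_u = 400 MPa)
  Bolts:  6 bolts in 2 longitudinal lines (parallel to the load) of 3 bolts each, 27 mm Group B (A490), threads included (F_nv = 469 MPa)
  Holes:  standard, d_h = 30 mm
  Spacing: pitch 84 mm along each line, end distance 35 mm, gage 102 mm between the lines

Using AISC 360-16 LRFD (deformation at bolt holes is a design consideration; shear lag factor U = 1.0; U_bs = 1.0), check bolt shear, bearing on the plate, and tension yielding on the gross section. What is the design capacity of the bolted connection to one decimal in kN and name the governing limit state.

550.8 kN (gross-section yield governs)

Bolt shear: A_b = π(27)²/4 = 572.56 mm². φR_n = 0.75 × 469 × 572.56 × 6 × 1 = 1208.4 kN.
Bearing (8 mm plate, F_u = 400 MPa): end bolts L_c = 35 − 30/2 = 20, R_n = min(1.2×20×8×400, 2.4×27×8×400) = 76.8 kN/bolt; interior L_c = 84 − 30 = 54, R_n = 207.36 kN/bolt. φR_n = 0.75 × (2×76.8 + 4×207.36) = 737.3 kN.
Tension yield (gross): A_g = 306×8 = 2448 mm². φR_n = 0.90 × 250 × 2448 = 550.8 kN.
Governing: min(1208.4, 737.3, 550.8) = 550.8 kN → gross-section yield.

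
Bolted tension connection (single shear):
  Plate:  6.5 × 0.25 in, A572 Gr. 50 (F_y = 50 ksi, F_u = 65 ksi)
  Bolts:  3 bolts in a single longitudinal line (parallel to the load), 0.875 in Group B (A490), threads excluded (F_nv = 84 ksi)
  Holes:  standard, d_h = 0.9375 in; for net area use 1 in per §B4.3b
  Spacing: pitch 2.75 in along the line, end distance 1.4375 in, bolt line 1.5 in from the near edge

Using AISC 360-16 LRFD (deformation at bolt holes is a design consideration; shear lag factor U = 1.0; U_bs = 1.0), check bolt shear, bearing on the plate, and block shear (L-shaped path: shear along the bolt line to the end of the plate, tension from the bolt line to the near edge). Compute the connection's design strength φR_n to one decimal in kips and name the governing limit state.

44.6 kips (block shear governs)

Bolt shear: A_b = π(0.875)²/4 = 0.60132 in². φR_n = 0.75 × 84 × 0.60132 × 3 × 1 = 113.6 kips.
Bearing (0.25 in plate, F_u = 65 ksi): end bolts L_c = 1.4375 − 0.9375/2 = 0.96875, R_n = min(1.2×0.96875×0.25×65, 2.4×0.875×0.25×65) = 18.891 kips/bolt; interior L_c = 2.75 − 0.9375 = 1.8125, R_n = 34.125 kips/bolt. φR_n = 0.75 × (1×18.891 + 2×34.125) = 65.4 kips.
Block shear: shear path 1×[1.4375+2×2.75] = 1×6.9375 in, A_gv = 1.7344, A_nv = 1×(6.9375 − 2.5×1)×0.25 = 1.1094 in²; tension to near edge: (1.5 − 0.5×1)×0.25 = 0.25 in². R_n = min(0.6×65×1.1094, 0.6×50×1.7344) + 1.0×65×0.25 = min(43.267, 52.032) + 16.25 = 59.517 kips. φR_n = 0.75 × 59.517 = 44.6 kips.
Governing: min(113.6, 65.4, 44.6) = 44.6 kips → block shear.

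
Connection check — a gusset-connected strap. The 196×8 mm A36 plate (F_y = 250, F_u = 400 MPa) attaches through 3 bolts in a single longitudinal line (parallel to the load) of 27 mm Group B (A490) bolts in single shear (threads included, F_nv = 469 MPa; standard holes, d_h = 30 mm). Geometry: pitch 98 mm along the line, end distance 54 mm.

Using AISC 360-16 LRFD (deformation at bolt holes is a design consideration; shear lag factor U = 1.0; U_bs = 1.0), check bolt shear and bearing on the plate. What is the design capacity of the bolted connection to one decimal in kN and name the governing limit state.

Bolt shear: A_b = π(27)²/4 = 572.56 mm². φR_n = 0.75 × 469 × 572.56 × 3 × 1 = 604.2 kN.
Bearing (8 mm plate, F_u = 400 MPa): end bolts L_c = 54 − 30/2 = 39, R_n = min(1.2×39×8×400, 2.4×27×8×400) = 149.76 kN/bolt; interior L_c = 98 − 30 = 68, R_n = 207.36 kN/bolt. φR_n = 0.75 × (1×149.76 + 2×207.36) = 423.4 kN.
Governing: min(604.2, 423.4) = 423.4 kN → bearing.

423.4 kN (bearing governs)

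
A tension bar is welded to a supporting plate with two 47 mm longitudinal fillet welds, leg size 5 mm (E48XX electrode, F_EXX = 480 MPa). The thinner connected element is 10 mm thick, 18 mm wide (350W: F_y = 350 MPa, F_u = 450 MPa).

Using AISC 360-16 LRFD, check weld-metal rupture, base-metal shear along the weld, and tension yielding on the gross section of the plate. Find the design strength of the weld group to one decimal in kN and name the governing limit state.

Weld metal: throat = 0.707×5 = 3.535 mm, L = 2×47 = 94 mm. φR_n = 0.75 × 0.6 × 480 × 3.535 × 94 = 71.8 kN.
Base metal shear (10 mm plate): yield φR_n = 1.0×0.6×350×10×94 = 197.4 kN; rupture φR_n = 0.75×0.6×450×10×94 = 190.4 kN; take 190.4 kN (rupture).
Tension yield (gross): A_g = 18×10 = 180 mm². φR_n = 0.90 × 350 × 180 = 56.7 kN.
Governing: min(71.8, 190.4, 56.7) = 56.7 kN → gross-section yield.

56.7 kN (gross-section yield governs)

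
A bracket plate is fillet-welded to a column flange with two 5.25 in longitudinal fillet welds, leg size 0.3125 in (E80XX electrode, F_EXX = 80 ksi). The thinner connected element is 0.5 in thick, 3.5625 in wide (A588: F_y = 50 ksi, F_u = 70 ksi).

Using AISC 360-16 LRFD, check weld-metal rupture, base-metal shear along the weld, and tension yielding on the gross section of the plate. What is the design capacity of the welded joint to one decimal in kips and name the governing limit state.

Weld metal: throat = 0.707×0.3125 = 0.22094 in, L = 2×5.25 = 10.5 in. φR_n = 0.75 × 0.6 × 80 × 0.22094 × 10.5 = 83.5 kips.
Base metal shear (0.5 in plate): yield φR_n = 1.0×0.6×50×0.5×10.5 = 157.5 kips; rupture φR_n = 0.75×0.6×70×0.5×10.5 = 165.4 kips; take 157.5 kips (yield).
Tension yield (gross): A_g = 3.5625×0.5 = 1.7813 in². φR_n = 0.90 × 50 × 1.7813 = 80.2 kips.
Governing: min(83.5, 157.5, 80.2) = 80.2 kips → gross-section yield.

80.2 kips (gross-section yield governs)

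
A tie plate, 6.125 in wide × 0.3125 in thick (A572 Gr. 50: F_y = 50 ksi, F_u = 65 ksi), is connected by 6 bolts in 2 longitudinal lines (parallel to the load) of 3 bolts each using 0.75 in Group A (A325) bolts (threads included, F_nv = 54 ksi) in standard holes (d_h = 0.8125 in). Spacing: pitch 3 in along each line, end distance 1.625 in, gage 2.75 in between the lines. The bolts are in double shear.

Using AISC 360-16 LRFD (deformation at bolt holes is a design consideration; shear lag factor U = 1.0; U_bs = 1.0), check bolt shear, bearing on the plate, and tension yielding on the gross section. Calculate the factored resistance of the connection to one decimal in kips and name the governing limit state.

Bolt shear: A_b = π(0.75)²/4 = 0.44179 in². φR_n = 0.75 × 54 × 0.44179 × 6 × 2 = 214.7 kips.
Bearing (0.3125 in plate, F_u = 65 ksi): end bolts L_c = 1.625 − 0.8125/2 = 1.21875, R_n = min(1.2×1.21875×0.3125×65, 2.4×0.75×0.3125×65) = 29.707 kips/bolt; interior L_c = 3 − 0.8125 = 2.1875, R_n = 36.563 kips/bolt. φR_n = 0.75 × (2×29.707 + 4×36.563) = 154.2 kips.
Tension yield (gross): A_g = 6.125×0.3125 = 1.9141 in². φR_n = 0.90 × 50 × 1.9141 = 86.1 kips.
Governing: min(214.7, 154.2, 86.1) = 86.1 kips → gross-section yield.

86.1 kips (gross-section yield governs)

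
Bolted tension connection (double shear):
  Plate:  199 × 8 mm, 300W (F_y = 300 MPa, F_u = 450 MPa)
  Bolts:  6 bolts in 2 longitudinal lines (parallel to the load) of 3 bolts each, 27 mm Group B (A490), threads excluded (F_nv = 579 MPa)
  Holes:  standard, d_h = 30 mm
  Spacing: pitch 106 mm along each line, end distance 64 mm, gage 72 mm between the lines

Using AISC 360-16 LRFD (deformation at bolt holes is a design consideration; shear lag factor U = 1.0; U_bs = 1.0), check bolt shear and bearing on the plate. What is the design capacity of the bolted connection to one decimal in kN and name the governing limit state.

1017.4 kN (bearing governs)

Bolt shear: A_b = π(27)²/4 = 572.56 mm². φR_n = 0.75 × 579 × 572.56 × 6 × 2 = 2983.6 kN.
Bearing (8 mm plate, F_u = 450 MPa): end bolts L_c = 64 − 30/2 = 49, R_n = min(1.2×49×8×450, 2.4×27×8×450) = 211.68 kN/bolt; interior L_c = 106 − 30 = 76, R_n = 233.28 kN/bolt. φR_n = 0.75 × (2×211.68 + 4×233.28) = 1017.4 kN.
Governing: min(2983.6, 1017.4) = 1017.4 kN → bearing.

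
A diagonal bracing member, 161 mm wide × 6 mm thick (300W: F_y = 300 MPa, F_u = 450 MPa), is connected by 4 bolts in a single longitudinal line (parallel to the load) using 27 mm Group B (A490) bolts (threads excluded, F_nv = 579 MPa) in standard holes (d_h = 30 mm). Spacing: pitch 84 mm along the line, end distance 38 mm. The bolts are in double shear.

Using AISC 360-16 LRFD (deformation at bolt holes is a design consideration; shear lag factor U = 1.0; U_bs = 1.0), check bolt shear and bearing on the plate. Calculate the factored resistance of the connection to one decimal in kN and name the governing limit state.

449.6 kN (bearing governs)

Bolt shear: A_b = π(27)²/4 = 572.56 mm². φR_n = 0.75 × 579 × 572.56 × 4 × 2 = 1989.1 kN.
Bearing (6 mm plate, F_u = 450 MPa): end bolts L_c = 38 − 30/2 = 23, R_n = min(1.2×23×6×450, 2.4×27×6×450) = 74.52 kN/bolt; interior L_c = 84 − 30 = 54, R_n = 174.96 kN/bolt. φR_n = 0.75 × (1×74.52 + 3×174.96) = 449.6 kN.
Governing: min(1989.1, 449.6) = 449.6 kN → bearing.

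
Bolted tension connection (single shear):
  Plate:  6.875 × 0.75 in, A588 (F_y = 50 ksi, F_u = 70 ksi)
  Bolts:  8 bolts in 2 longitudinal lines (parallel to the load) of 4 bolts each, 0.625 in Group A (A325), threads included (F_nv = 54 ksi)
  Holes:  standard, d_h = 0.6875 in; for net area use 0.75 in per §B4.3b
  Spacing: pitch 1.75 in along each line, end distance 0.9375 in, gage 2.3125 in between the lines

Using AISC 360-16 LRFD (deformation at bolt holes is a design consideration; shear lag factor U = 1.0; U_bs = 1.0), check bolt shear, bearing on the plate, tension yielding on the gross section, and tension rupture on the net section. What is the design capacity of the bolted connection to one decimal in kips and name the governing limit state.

99.4 kips (bolt shear governs)

Bolt shear: A_b = π(0.625)²/4 = 0.3068 in². φR_n = 0.75 × 54 × 0.3068 × 8 × 1 = 99.4 kips.
Bearing (0.75 in plate, F_u = 70 ksi): end bolts L_c = 0.9375 − 0.6875/2 = 0.59375, R_n = min(1.2×0.59375×0.75×70, 2.4×0.625×0.75×70) = 37.406 kips/bolt; interior L_c = 1.75 − 0.6875 = 1.0625, R_n = 66.938 kips/bolt. φR_n = 0.75 × (2×37.406 + 6×66.938) = 357.3 kips.
Tension yield (gross): A_g = 6.875×0.75 = 5.1563 in². φR_n = 0.90 × 50 × 5.1563 = 232.0 kips.
Tension rupture (net): A_n = (6.875 − 2×0.75)×0.75 = 4.0313 in² (U = 1.0, A_e = A_n). φR_n = 0.75 × 70 × 4.0313 = 211.6 kips.
Governing: min(99.4, 357.3, 232.0, 211.6) = 99.4 kips → bolt shear.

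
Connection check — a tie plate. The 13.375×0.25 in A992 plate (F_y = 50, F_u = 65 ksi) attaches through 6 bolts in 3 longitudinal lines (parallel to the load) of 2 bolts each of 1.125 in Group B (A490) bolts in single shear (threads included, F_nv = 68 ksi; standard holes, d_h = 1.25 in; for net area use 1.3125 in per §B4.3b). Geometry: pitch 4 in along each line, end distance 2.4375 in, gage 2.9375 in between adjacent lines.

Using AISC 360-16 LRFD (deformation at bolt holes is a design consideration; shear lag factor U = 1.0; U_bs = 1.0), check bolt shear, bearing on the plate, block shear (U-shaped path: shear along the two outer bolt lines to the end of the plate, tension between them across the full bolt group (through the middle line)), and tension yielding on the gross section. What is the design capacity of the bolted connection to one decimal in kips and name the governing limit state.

Bolt shear: A_b = π(1.125)²/4 = 0.99402 in². φR_n = 0.75 × 68 × 0.99402 × 6 × 1 = 304.2 kips.
Bearing (0.25 in plate, F_u = 65 ksi): end bolts L_c = 2.4375 − 1.25/2 = 1.8125, R_n = min(1.2×1.8125×0.25×65, 2.4×1.125×0.25×65) = 35.344 kips/bolt; interior L_c = 4 − 1.25 = 2.75, R_n = 43.875 kips/bolt. φR_n = 0.75 × (3×35.344 + 3×43.875) = 178.2 kips.
Block shear: shear path 2×[2.4375+1×4] = 2×6.4375 in, A_gv = 3.2188, A_nv = 2×(6.4375 − 1.5×1.3125)×0.25 = 2.2344 in²; tension across gage: (5.875 − 2×1.3125)×0.25 = 0.8125 in². R_n = min(0.6×65×2.2344, 0.6×50×3.2188) + 1.0×65×0.8125 = min(87.142, 96.564) + 52.813 = 139.96 kips. φR_n = 0.75 × 139.96 = 105.0 kips.
Tension yield (gross): A_g = 13.375×0.25 = 3.3438 in². φR_n = 0.90 × 50 × 3.3438 = 150.5 kips.
Governing: min(304.2, 178.2, 105.0, 150.5) = 105.0 kips → block shear.

105.0 kips (block shear governs)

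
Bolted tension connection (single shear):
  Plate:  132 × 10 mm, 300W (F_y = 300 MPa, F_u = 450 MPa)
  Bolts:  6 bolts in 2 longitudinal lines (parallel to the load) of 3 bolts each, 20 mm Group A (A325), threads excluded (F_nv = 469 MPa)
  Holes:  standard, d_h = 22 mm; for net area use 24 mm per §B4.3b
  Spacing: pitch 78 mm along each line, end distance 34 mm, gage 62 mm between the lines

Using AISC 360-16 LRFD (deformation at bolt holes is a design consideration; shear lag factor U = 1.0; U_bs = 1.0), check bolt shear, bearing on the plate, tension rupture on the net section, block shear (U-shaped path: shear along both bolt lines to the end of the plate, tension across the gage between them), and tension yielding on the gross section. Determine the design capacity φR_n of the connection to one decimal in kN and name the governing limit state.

283.5 kN (net-section rupture governs)

Bolt shear: A_b = π(20)²/4 = 314.16 mm². φR_n = 0.75 × 469 × 314.16 × 6 × 1 = 663.0 kN.
Bearing (10 mm plate, F_u = 450 MPa): end bolts L_c = 34 − 22/2 = 23, R_n = min(1.2×23×10×450, 2.4×20×10×450) = 124.2 kN/bolt; interior L_c = 78 − 22 = 56, R_n = 216 kN/bolt. φR_n = 0.75 × (2×124.2 + 4×216) = 834.3 kN.
Tension rupture (net): A_n = (132 − 2×24)×10 = 840 mm² (U = 1.0, A_e = A_n). φR_n = 0.75 × 450 × 840 = 283.5 kN.
Block shear: shear path 2×[34+2×78] = 2×190 mm, A_gv = 3800, A_nv = 2×(190 − 2.5×24)×10 = 2600 mm²; tension across gage: (62 − 1×24)×10 = 380 mm². R_n = min(0.6×450×2600, 0.6×300×3800) + 1.0×450×380 = min(702, 684) + 171 = 855 kN. φR_n = 0.75 × 855 = 641.3 kN.
Tension yield (gross): A_g = 132×10 = 1320 mm². φR_n = 0.90 × 300 × 1320 = 356.4 kN.
Governing: min(663.0, 834.3, 283.5, 641.3, 356.4) = 283.5 kN → net-section rupture.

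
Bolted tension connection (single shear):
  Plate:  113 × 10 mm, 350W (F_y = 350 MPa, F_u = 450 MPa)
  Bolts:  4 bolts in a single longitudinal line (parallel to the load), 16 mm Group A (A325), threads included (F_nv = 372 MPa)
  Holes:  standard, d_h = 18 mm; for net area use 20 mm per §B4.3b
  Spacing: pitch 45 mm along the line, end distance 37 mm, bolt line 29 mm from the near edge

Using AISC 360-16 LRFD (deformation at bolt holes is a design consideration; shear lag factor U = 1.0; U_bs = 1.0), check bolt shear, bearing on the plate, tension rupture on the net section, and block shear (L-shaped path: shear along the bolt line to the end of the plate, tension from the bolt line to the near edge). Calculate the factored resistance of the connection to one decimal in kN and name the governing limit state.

Bolt shear: A_b = π(16)²/4 = 201.06 mm². φR_n = 0.75 × 372 × 201.06 × 4 × 1 = 224.4 kN.
Bearing (10 mm plate, F_u = 450 MPa): end bolts L_c = 37 − 18/2 = 28, R_n = min(1.2×28×10×450, 2.4×16×10×450) = 151.2 kN/bolt; interior L_c = 45 − 18 = 27, R_n = 145.8 kN/bolt. φR_n = 0.75 × (1×151.2 + 3×145.8) = 441.5 kN.
Tension rupture (net): A_n = (113 − 1×20)×10 = 930 mm² (U = 1.0, A_e = A_n). φR_n = 0.75 × 450 × 930 = 313.9 kN.
Block shear: shear path 1×[37+3×45] = 1×172 mm, A_gv = 1720, A_nv = 1×(172 − 3.5×20)×10 = 1020 mm²; tension to near edge: (29 − 0.5×20)×10 = 190 mm². R_n = min(0.6×450×1020, 0.6×350×1720) + 1.0×450×190 = min(275.4, 361.2) + 85.5 = 360.9 kN. φR_n = 0.75 × 360.9 = 270.7 kN.
Governing: min(224.4, 441.5, 313.9, 270.7) = 224.4 kN → bolt shear.

224.4 kN (bolt shear governs)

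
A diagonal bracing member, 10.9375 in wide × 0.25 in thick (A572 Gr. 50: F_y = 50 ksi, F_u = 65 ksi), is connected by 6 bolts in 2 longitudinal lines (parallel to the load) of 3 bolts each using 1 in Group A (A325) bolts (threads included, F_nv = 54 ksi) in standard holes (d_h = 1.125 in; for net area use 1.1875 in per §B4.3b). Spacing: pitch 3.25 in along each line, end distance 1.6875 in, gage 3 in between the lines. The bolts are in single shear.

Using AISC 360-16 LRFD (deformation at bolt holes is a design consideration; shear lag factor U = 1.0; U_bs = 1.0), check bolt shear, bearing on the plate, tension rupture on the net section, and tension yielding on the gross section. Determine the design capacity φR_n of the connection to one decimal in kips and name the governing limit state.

104.4 kips (net-section rupture governs)

Bolt shear: A_b = π(1)²/4 = 0.7854 in². φR_n = 0.75 × 54 × 0.7854 × 6 × 1 = 190.9 kips.
Bearing (0.25 in plate, F_u = 65 ksi): end bolts L_c = 1.6875 − 1.125/2 = 1.125, R_n = min(1.2×1.125×0.25×65, 2.4×1×0.25×65) = 21.938 kips/bolt; interior L_c = 3.25 − 1.125 = 2.125, R_n = 39 kips/bolt. φR_n = 0.75 × (2×21.938 + 4×39) = 149.9 kips.
Tension rupture (net): A_n = (10.9375 − 2×1.1875)×0.25 = 2.1406 in² (U = 1.0, A_e = A_n). φR_n = 0.75 × 65 × 2.1406 = 104.4 kips.
Tension yield (gross): A_g = 10.9375×0.25 = 2.7344 in². φR_n = 0.90 × 50 × 2.7344 = 123.0 kips.
Governing: min(190.9, 149.9, 104.4, 123.0) = 104.4 kips → net-section rupture.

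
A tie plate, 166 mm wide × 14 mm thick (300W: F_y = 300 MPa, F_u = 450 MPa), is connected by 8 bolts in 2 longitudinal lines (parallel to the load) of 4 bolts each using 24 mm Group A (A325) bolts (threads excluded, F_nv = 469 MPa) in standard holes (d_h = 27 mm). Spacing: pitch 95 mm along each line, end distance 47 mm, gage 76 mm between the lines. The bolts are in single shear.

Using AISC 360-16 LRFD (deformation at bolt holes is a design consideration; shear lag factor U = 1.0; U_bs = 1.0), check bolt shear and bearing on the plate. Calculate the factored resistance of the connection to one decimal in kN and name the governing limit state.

Bolt shear: A_b = π(24)²/4 = 452.39 mm². φR_n = 0.75 × 469 × 452.39 × 8 × 1 = 1273.0 kN.
Bearing (14 mm plate, F_u = 450 MPa): end bolts L_c = 47 − 27/2 = 33.5, R_n = min(1.2×33.5×14×450, 2.4×24×14×450) = 253.26 kN/bolt; interior L_c = 95 − 27 = 68, R_n = 362.88 kN/bolt. φR_n = 0.75 × (2×253.26 + 6×362.88) = 2012.9 kN.
Governing: min(1273.0, 2012.9) = 1273.0 kN → bolt shear.

1273.0 kN (bolt shear governs)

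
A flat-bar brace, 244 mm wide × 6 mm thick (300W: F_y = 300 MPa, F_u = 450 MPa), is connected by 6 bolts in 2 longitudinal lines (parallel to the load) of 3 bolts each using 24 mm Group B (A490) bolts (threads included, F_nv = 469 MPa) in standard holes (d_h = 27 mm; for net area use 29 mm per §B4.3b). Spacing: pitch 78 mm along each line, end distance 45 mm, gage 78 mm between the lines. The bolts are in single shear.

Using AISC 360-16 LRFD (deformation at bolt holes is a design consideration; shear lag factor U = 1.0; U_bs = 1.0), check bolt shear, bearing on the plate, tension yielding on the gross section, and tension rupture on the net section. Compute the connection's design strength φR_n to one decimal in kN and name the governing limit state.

376.7 kN (net-section rupture governs)

Bolt shear: A_b = π(24)²/4 = 452.39 mm². φR_n = 0.75 × 469 × 452.39 × 6 × 1 = 954.8 kN.
Bearing (6 mm plate, F_u = 450 MPa): end bolts L_c = 45 − 27/2 = 31.5, R_n = min(1.2×31.5×6×450, 2.4×24×6×450) = 102.06 kN/bolt; interior L_c = 78 − 27 = 51, R_n = 155.52 kN/bolt. φR_n = 0.75 × (2×102.06 + 4×155.52) = 619.7 kN.
Tension yield (gross): A_g = 244×6 = 1464 mm². φR_n = 0.90 × 300 × 1464 = 395.3 kN.
Tension rupture (net): A_n = (244 − 2×29)×6 = 1116 mm² (U = 1.0, A_e = A_n). φR_n = 0.75 × 450 × 1116 = 376.7 kN.
Governing: min(954.8, 619.7, 395.3, 376.7) = 376.7 kN → net-section rupture.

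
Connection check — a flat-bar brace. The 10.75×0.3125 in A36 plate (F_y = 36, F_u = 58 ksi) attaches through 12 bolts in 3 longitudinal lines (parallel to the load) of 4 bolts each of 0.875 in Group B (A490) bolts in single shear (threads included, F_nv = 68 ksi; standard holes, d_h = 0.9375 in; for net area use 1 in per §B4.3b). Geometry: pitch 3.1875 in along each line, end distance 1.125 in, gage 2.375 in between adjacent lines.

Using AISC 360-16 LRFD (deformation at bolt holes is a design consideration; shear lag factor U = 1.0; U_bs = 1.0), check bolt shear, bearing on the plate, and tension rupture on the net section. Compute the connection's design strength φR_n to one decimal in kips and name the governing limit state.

Bolt shear: A_b = π(0.875)²/4 = 0.60132 in². φR_n = 0.75 × 68 × 0.60132 × 12 × 1 = 368.0 kips.
Bearing (0.3125 in plate, F_u = 58 ksi): end bolts L_c = 1.125 − 0.9375/2 = 0.65625, R_n = min(1.2×0.65625×0.3125×58, 2.4×0.875×0.3125×58) = 14.273 kips/bolt; interior L_c = 3.1875 − 0.9375 = 2.25, R_n = 38.063 kips/bolt. φR_n = 0.75 × (3×14.273 + 9×38.063) = 289.0 kips.
Tension rupture (net): A_n = (10.75 − 3×1)×0.3125 = 2.4219 in² (U = 1.0, A_e = A_n). φR_n = 0.75 × 58 × 2.4219 = 105.4 kips.
Governing: min(368.0, 289.0, 105.4) = 105.4 kips → net-section rupture.

105.4 kips (net-section rupture governs)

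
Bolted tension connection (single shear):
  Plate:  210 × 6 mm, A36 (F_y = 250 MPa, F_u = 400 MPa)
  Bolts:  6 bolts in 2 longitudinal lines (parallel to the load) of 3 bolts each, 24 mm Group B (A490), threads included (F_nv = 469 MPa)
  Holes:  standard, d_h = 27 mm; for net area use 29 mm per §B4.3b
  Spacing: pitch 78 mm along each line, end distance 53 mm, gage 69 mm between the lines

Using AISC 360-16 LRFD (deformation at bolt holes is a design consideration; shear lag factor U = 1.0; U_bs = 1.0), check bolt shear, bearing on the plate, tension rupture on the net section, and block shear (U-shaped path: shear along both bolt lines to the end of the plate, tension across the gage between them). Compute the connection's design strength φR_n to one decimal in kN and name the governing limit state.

273.6 kN (net-section rupture governs)

Bolt shear: A_b = π(24)²/4 = 452.39 mm². φR_n = 0.75 × 469 × 452.39 × 6 × 1 = 954.8 kN.
Bearing (6 mm plate, F_u = 400 MPa): end bolts L_c = 53 − 27/2 = 39.5, R_n = min(1.2×39.5×6×400, 2.4×24×6×400) = 113.76 kN/bolt; interior L_c = 78 − 27 = 51, R_n = 138.24 kN/bolt. φR_n = 0.75 × (2×113.76 + 4×138.24) = 585.4 kN.
Tension rupture (net): A_n = (210 − 2×29)×6 = 912 mm² (U = 1.0, A_e = A_n). φR_n = 0.75 × 400 × 912 = 273.6 kN.
Block shear: shear path 2×[53+2×78] = 2×209 mm, A_gv = 2508, A_nv = 2×(209 − 2.5×29)×6 = 1638 mm²; tension across gage: (69 − 1×29)×6 = 240 mm². R_n = min(0.6×400×1638, 0.6×250×2508) + 1.0×400×240 = min(393.12, 376.2) + 96 = 472.2 kN. φR_n = 0.75 × 472.2 = 354.2 kN.
Governing: min(954.8, 585.4, 273.6, 354.2) = 273.6 kN → net-section rupture.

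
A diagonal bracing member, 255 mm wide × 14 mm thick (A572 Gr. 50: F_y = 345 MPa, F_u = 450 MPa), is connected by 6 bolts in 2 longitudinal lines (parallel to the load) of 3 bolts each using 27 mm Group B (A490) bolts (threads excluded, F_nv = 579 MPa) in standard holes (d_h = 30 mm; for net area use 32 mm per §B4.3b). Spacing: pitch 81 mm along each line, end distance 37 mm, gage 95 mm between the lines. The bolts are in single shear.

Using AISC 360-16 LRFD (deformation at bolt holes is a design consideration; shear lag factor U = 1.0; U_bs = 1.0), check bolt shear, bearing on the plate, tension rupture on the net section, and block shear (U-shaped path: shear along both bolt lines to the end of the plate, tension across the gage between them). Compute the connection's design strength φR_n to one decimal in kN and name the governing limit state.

Bolt shear: A_b = π(27)²/4 = 572.56 mm². φR_n = 0.75 × 579 × 572.56 × 6 × 1 = 1491.8 kN.
Bearing (14 mm plate, F_u = 450 MPa): end bolts L_c = 37 − 30/2 = 22, R_n = min(1.2×22×14×450, 2.4×27×14×450) = 166.32 kN/bolt; interior L_c = 81 − 30 = 51, R_n = 385.56 kN/bolt. φR_n = 0.75 × (2×166.32 + 4×385.56) = 1406.2 kN.
Tension rupture (net): A_n = (255 − 2×32)×14 = 2674 mm² (U = 1.0, A_e = A_n). φR_n = 0.75 × 450 × 2674 = 902.5 kN.
Block shear: shear path 2×[37+2×81] = 2×199 mm, A_gv = 5572, A_nv = 2×(199 − 2.5×32)×14 = 3332 mm²; tension across gage: (95 − 1×32)×14 = 882 mm². R_n = min(0.6×450×3332, 0.6×345×5572) + 1.0×450×882 = min(899.64, 1153.4) + 396.9 = 1296.5 kN. φR_n = 0.75 × 1296.5 = 972.4 kN.
Governing: min(1491.8, 1406.2, 902.5, 972.4) = 902.5 kN → net-section rupture.

902.5 kN (net-section rupture governs)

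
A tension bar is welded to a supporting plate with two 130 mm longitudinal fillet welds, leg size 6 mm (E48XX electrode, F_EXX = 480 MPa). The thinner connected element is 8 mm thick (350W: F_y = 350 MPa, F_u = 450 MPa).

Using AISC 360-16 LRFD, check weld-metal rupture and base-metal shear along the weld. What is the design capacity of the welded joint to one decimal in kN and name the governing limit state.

Weld metal: throat = 0.707×6 = 4.242 mm, L = 2×130 = 260 mm. φR_n = 0.75 × 0.6 × 480 × 4.242 × 260 = 238.2 kN.
Base metal shear (8 mm plate): yield φR_n = 1.0×0.6×350×8×260 = 436.8 kN; rupture φR_n = 0.75×0.6×450×8×260 = 421.2 kN; take 421.2 kN (rupture).
Governing: min(238.2, 421.2) = 238.2 kN → weld metal.

238.2 kN (weld metal governs)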